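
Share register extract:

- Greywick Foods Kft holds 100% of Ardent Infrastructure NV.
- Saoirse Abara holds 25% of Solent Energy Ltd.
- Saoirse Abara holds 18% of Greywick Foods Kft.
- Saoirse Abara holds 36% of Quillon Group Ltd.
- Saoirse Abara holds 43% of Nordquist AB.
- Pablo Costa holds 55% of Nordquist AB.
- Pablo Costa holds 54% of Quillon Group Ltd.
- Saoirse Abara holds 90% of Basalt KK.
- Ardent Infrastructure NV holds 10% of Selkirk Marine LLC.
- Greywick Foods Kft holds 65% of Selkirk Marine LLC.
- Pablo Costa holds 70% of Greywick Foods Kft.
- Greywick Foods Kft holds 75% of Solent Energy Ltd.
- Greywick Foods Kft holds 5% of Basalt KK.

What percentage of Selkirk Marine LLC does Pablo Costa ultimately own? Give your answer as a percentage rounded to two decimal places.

52.50%

Pablo reaches Selkirk along 2 paths.
Via Greywick: 70% × 65% = 45.5%.
Via Greywick → Ardent: 70% × 100% × 10% = 7%.
Total: 45.5% + 7% = 52.5%.
Rounded: 52.50%.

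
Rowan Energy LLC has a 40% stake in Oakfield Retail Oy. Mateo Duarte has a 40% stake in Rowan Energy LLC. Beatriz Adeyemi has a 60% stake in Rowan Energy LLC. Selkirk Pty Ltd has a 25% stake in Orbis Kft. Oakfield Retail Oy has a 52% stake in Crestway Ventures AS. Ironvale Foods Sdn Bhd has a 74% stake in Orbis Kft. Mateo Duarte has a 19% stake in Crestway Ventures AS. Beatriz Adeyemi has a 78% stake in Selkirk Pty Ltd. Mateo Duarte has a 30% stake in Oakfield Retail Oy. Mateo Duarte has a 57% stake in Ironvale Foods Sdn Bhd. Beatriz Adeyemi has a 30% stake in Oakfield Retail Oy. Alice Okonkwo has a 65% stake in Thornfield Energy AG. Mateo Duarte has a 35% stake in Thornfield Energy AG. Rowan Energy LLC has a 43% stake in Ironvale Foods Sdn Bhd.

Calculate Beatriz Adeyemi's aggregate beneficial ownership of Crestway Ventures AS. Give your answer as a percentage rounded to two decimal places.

Beatriz reaches Crestway along 2 paths.
Via Rowan → Oakfield: 60% × 40% × 52% = 12.48%.
Via Oakfield: 30% × 52% = 15.6%.
Total: 12.48% + 15.6% = 28.08%.

28.08%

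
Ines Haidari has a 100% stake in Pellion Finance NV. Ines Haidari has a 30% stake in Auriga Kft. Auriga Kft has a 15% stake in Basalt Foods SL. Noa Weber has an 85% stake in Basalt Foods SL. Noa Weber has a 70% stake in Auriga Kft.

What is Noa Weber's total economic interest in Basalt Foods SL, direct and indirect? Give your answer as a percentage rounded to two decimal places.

Noa reaches Basalt along 2 paths.
Direct stake: 85% = 85%.
Via Auriga: 70% × 15% = 10.5%.
Total: 85% + 10.5% = 95.5%.
Rounded: 95.50%.

95.50%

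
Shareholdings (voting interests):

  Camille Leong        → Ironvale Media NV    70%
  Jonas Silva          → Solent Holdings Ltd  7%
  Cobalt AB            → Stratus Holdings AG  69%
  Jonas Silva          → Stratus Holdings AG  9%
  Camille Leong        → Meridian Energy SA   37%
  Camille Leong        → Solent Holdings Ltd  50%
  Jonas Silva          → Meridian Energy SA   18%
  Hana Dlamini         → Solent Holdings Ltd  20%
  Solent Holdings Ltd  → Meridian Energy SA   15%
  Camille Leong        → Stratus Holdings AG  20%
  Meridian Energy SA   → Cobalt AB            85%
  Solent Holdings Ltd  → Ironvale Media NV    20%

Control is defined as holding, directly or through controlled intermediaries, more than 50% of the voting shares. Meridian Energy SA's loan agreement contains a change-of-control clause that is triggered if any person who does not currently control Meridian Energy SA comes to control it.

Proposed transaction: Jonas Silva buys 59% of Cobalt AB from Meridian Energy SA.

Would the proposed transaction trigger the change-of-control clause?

The purchase adds only to Jonas's holdings (Meridian's stake shrinks), so Jonas is the only person who could newly come to control Meridian.
Jonas's largest direct stake is 18% in Meridian, which does not meet the threshold, so Jonas controls no company.
In Meridian, Jonas's side holds only 18%, not > 50%.
So before the transaction, Jonas does not control Meridian.
After the purchase, Jonas holds 59% of Cobalt directly, and Meridian's stake falls to 26%.
Jonas holds 59% of Cobalt, so Jonas controls Cobalt.
Cobalt and Jonas together hold 69% + 9% = 78% of Stratus, so Jonas controls Stratus.
After the transaction, Jonas's side holds 18% of Meridian, not > 50%, so Jonas still does not control Meridian.
No new person acquires control, so the clause is not triggered.

No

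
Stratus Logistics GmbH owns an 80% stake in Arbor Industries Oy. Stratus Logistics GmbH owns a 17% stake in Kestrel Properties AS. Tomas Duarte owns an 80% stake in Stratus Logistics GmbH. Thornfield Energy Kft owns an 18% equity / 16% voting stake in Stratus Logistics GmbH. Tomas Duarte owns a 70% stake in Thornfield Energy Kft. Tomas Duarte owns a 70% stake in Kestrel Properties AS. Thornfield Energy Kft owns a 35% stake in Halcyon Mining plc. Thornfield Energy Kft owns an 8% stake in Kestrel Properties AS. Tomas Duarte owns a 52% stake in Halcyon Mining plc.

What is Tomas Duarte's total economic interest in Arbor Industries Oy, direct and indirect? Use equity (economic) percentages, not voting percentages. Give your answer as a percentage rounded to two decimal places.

74.08%

Tomas reaches Arbor along 2 paths.
Via Stratus: 80% × 80% = 64%.
Via Thornfield → Stratus: 70% × 18% × 80% = 10.08%.
Total: 64% + 10.08% = 74.08%.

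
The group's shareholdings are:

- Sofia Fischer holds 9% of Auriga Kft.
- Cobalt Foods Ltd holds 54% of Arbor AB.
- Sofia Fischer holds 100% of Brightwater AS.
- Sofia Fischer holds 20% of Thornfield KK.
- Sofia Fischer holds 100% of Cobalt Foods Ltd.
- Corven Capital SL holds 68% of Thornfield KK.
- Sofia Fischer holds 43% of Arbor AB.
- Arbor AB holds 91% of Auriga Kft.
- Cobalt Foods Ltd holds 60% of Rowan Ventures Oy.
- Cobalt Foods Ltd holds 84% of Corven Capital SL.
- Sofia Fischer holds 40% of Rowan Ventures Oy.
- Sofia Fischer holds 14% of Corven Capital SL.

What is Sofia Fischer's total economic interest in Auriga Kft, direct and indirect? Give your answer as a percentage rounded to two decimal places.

97.27%

Sofia reaches Auriga along 3 paths.
Via Arbor: 43% × 91% = 39.13%.
Via Cobalt → Arbor: 100% × 54% × 91% = 49.14%.
Direct stake: 9% = 9%.
Total: 39.13% + 49.14% + 9% = 97.27%.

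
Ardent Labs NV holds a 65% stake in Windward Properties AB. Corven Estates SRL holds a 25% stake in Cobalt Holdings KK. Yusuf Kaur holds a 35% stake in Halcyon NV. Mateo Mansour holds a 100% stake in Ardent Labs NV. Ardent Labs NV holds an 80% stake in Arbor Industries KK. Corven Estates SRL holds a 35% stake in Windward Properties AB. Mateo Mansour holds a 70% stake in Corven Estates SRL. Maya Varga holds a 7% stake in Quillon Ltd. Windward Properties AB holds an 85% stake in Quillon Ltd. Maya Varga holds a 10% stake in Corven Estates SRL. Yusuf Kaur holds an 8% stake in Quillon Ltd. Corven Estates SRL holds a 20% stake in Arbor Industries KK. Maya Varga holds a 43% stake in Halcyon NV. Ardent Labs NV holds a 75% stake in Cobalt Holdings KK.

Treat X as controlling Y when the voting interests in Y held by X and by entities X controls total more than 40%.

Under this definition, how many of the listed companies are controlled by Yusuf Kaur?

0

Yusuf's largest direct stake is 35% in Halcyon, which does not meet the threshold.
Yusuf controls 0 companies.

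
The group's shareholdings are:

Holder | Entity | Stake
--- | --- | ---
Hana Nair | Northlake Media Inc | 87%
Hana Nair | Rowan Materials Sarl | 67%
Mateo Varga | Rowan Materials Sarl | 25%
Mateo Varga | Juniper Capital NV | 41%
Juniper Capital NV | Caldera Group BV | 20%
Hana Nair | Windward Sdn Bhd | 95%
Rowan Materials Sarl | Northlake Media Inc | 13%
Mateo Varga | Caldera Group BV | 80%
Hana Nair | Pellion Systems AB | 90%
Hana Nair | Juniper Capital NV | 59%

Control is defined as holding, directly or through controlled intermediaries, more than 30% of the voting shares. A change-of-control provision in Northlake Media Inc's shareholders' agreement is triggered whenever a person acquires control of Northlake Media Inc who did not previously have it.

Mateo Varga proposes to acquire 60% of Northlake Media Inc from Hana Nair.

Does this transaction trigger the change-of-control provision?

Yes

The purchase adds only to Mateo's holdings (Hana's stake shrinks), so Mateo is the only person who could newly come to control Northlake.
Mateo holds 41% of Juniper, so Mateo controls Juniper.
Mateo and Juniper together hold 80% + 20% = 100% of Caldera, so Mateo controls Caldera.
Neither Mateo nor any entity Mateo controls holds any voting interest in Northlake.
So before the transaction, Mateo does not control Northlake.
After the purchase, Mateo holds 60% of Northlake directly, and Hana's stake falls to 27%.
Mateo holds 60% of Northlake, so Mateo controls Northlake.
Mateo did not control Northlake before and does after, so the clause is triggered.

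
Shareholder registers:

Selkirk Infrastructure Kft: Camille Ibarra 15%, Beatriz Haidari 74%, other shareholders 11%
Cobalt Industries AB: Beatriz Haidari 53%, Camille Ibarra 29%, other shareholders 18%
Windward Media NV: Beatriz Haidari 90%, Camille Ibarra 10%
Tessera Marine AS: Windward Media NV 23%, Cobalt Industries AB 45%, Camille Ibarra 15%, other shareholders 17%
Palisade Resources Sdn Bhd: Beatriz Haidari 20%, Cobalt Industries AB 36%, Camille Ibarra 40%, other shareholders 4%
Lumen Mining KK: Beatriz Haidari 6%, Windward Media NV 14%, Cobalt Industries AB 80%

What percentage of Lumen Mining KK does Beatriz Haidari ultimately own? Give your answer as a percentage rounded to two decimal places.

Beatriz reaches Lumen along 3 paths.
Direct stake: 6% = 6%.
Via Windward: 90% × 14% = 12.6%.
Via Cobalt: 53% × 80% = 42.4%.
Total: 6% + 12.6% + 42.4% = 61%.
Rounded: 61.00%.

61.00%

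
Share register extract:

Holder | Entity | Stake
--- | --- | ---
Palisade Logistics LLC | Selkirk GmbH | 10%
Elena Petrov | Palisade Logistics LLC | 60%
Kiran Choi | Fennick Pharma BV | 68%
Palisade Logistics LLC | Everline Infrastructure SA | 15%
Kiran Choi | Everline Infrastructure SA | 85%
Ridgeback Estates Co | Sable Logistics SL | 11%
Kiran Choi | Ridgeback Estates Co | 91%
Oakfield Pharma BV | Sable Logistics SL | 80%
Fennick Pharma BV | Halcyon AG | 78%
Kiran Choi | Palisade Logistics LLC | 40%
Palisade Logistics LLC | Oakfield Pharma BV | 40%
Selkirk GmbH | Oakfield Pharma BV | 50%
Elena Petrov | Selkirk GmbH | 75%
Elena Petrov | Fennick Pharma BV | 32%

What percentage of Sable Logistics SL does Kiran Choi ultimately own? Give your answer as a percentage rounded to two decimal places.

Kiran reaches Sable along 3 paths.
Via Palisade → Selkirk → Oakfield: 40% × 10% × 50% × 80% = 1.6%.
Via Palisade → Oakfield: 40% × 40% × 80% = 12.8%.
Via Ridgeback: 91% × 11% = 10.01%.
Total: 1.6% + 12.8% + 10.01% = 24.41%.

24.41%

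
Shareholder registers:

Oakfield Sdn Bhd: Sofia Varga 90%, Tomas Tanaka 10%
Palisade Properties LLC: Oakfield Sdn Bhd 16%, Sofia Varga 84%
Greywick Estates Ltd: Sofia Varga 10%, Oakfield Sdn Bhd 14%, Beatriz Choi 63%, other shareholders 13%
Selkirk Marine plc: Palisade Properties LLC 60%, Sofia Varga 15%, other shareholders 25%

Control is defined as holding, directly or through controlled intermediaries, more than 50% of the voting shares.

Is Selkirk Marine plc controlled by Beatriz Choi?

No

Beatriz holds 63% of Greywick, so Beatriz controls Greywick.
Neither Beatriz nor any entity Beatriz controls holds any voting interest in Selkirk.
So Beatriz does not control Selkirk.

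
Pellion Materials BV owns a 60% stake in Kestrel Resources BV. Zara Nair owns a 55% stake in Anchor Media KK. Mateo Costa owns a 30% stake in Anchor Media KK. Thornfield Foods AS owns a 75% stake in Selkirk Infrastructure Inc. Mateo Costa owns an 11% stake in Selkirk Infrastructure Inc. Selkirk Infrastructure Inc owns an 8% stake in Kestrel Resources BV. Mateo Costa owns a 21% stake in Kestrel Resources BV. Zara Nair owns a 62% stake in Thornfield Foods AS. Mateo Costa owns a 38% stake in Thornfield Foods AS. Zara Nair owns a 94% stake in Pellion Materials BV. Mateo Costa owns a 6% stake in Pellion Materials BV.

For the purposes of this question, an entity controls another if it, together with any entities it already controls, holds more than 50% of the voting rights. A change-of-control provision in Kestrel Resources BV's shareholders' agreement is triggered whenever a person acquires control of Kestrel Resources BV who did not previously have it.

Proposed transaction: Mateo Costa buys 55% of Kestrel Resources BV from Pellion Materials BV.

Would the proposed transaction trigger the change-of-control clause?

The purchase adds only to Mateo's holdings (Pellion's stake shrinks), so Mateo is the only person who could newly come to control Kestrel.
Mateo's largest direct stake is 38% in Thornfield, which does not meet the threshold, so Mateo controls no company.
In Kestrel, Mateo's side holds only 21%, not > 50%.
So before the transaction, Mateo does not control Kestrel.
After the purchase, Mateo's direct stake in Kestrel rises to 21% + 55% = 76%, and Pellion's stake falls to 5%.
Mateo holds 76% of Kestrel, so Mateo controls Kestrel.
Mateo did not control Kestrel before and does after, so the clause is triggered.

Yes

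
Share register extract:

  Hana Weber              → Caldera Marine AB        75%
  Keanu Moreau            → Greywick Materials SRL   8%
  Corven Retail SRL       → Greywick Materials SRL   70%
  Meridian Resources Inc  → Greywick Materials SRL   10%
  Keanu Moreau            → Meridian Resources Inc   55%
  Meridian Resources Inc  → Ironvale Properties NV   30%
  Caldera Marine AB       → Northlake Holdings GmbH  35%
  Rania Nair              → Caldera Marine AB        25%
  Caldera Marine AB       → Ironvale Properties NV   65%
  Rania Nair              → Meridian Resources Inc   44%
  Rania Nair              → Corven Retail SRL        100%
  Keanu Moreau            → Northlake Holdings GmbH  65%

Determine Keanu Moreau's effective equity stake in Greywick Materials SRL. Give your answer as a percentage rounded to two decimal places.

Keanu reaches Greywick along 2 paths.
Via Meridian: 55% × 10% = 5.5%.
Direct stake: 8% = 8%.
Total: 5.5% + 8% = 13.5%.
Rounded: 13.50%.

13.50%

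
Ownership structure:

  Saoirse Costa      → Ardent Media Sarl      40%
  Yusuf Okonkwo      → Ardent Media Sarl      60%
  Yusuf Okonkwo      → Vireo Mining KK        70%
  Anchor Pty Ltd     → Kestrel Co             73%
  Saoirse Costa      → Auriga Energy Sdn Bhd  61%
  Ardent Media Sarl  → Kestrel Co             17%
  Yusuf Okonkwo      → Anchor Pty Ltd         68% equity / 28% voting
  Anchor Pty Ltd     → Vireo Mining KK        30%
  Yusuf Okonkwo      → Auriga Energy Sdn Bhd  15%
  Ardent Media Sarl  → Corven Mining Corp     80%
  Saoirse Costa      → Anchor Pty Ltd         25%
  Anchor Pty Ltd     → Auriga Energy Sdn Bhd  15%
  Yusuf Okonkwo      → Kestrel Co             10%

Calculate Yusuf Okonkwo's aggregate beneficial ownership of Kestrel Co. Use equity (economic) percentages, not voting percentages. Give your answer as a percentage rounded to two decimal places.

69.84%

Yusuf reaches Kestrel along 3 paths.
Via Ardent: 60% × 17% = 10.2%.
Via Anchor: 68% × 73% = 49.64%.
Direct stake: 10% = 10%.
Total: 10.2% + 49.64% + 10% = 69.84%.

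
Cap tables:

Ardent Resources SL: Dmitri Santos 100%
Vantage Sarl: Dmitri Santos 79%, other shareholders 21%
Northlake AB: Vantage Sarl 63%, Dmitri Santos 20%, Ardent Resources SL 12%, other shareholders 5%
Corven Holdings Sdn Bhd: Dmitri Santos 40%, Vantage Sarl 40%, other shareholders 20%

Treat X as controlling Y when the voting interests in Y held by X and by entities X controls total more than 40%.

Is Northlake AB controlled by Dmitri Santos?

Dmitri holds 100% of Ardent, so Dmitri controls Ardent.
Dmitri holds 79% of Vantage, so Dmitri controls Vantage.
Vantage and Dmitri and Ardent together hold 63% + 20% + 12% = 95% of Northlake, so Dmitri controls Northlake.

Yes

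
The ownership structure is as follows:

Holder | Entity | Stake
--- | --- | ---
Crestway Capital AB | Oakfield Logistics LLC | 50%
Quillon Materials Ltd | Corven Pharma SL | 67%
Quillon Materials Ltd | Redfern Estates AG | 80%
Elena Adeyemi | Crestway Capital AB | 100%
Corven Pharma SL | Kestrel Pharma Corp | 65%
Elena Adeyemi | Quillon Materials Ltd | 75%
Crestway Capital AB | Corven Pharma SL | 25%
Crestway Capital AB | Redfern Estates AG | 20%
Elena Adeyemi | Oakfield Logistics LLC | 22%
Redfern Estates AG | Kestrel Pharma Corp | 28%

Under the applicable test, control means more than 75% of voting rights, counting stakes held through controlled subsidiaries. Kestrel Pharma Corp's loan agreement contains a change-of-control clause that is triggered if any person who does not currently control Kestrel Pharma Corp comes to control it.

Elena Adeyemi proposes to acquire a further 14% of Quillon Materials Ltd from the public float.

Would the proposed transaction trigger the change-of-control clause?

The purchase changes only Elena's holdings, so Elena is the only person who could newly come to control Kestrel.
Elena holds 100% of Crestway, so Elena controls Crestway.
Neither Elena nor any entity Elena controls holds any voting interest in Kestrel.
So before the transaction, Elena does not control Kestrel.
After the purchase, Elena's direct stake in Quillon rises to 75% + 14% = 89%.
Elena holds 89% of Quillon, so Elena controls Quillon.
Quillon and Crestway together hold 80% + 20% = 100% of Redfern, so Elena controls Redfern.
Crestway and Quillon together hold 25% + 67% = 92% of Corven, so Elena controls Corven.
Redfern and Corven together hold 28% + 65% = 93% of Kestrel, so Elena controls Kestrel.
Elena did not control Kestrel before and does after, so the clause is triggered.

Yes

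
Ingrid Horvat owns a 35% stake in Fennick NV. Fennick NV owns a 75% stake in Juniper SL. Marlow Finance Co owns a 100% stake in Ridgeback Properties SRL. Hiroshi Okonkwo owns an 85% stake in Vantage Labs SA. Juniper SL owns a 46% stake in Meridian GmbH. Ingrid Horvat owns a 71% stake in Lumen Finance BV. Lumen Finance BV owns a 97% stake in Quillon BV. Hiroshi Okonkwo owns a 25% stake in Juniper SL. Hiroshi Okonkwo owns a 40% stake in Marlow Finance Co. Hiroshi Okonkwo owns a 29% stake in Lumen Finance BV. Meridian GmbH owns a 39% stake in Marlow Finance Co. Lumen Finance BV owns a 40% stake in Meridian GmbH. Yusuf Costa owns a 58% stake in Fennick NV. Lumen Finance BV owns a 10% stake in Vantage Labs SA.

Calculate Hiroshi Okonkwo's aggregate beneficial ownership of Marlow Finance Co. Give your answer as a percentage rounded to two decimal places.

49.01%

Hiroshi reaches Marlow along 3 paths.
Direct stake: 40% = 40%.
Via Lumen → Meridian: 29% × 40% × 39% = 4.524%.
Via Juniper → Meridian: 25% × 46% × 39% = 4.485%.
Total: 40% + 4.524% + 4.485% = 49.009%.
Rounded: 49.01%.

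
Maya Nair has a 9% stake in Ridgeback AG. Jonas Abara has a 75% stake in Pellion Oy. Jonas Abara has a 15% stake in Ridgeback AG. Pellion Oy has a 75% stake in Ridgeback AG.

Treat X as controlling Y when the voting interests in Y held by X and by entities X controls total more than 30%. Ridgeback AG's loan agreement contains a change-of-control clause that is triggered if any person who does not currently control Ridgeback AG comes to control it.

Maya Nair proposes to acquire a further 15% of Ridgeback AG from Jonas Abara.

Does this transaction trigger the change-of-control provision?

No

The purchase adds only to Maya's holdings (Jonas's stake shrinks), so Maya is the only person who could newly come to control Ridgeback.
Maya's largest direct stake is 9% in Ridgeback, which does not meet the threshold, so Maya controls no company.
In Ridgeback, Maya's side holds only 9%, not > 30%.
So before the transaction, Maya does not control Ridgeback.
After the purchase, Maya's direct stake in Ridgeback rises to 9% + 15% = 24%, and Jonas's stake falls to 0%.
After the transaction, Maya's side holds 24% of Ridgeback, not > 30%, so Maya still does not control Ridgeback.
No new person acquires control, so the clause is not triggered.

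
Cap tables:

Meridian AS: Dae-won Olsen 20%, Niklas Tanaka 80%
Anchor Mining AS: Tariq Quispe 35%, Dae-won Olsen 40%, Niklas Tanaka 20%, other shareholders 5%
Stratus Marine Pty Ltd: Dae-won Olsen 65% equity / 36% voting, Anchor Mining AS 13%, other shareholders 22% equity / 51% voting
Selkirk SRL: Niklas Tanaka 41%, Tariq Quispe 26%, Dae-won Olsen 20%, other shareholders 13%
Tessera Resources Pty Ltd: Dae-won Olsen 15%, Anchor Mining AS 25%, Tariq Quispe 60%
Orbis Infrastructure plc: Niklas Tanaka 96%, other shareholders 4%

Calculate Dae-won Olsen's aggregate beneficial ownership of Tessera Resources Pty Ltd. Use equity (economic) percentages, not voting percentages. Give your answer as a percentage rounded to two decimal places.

Dae-won reaches Tessera along 2 paths.
Direct stake: 15% = 15%.
Via Anchor: 40% × 25% = 10%.
Total: 15% + 10% = 25%.
Rounded: 25.00%.

25.00%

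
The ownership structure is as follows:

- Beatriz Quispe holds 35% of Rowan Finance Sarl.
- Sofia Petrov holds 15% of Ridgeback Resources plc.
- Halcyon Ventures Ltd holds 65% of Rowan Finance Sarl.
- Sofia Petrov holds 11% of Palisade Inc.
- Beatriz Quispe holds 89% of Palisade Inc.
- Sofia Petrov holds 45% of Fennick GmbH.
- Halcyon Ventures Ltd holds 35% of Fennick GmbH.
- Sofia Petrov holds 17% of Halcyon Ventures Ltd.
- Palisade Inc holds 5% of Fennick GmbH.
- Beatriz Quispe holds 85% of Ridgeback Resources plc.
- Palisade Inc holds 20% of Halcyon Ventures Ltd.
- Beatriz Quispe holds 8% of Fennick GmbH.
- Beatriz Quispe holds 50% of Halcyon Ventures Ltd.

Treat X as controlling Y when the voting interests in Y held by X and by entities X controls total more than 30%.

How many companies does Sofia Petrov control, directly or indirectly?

1

Sofia holds 45% of Fennick, so Sofia controls Fennick.
No other company's threshold is met.
Sofia controls 1 company.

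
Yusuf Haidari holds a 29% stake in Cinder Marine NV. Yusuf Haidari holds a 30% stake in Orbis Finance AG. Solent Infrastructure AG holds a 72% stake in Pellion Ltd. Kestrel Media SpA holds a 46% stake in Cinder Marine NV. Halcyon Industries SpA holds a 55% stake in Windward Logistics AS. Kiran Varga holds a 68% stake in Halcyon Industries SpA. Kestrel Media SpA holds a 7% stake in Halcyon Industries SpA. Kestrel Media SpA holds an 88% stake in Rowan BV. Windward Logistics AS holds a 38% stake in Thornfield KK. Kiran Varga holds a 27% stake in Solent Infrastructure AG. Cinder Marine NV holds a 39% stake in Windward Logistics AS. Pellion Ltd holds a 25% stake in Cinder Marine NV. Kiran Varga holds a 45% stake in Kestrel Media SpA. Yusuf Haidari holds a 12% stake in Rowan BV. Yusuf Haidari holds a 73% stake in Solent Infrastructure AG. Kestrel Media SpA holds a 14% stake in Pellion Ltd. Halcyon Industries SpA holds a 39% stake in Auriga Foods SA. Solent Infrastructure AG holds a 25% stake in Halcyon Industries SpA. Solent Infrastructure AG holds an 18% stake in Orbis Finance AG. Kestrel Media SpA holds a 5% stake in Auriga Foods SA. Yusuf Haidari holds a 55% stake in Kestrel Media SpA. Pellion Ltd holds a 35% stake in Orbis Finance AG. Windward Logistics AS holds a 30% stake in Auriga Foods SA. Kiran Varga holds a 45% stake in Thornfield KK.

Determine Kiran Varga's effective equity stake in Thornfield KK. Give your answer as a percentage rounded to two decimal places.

Kiran reaches Thornfield along 7 paths.
Direct stake: 45% = 45%.
Via Solent → Halcyon → Windward: 27% × 25% × 55% × 38% = 1.41075%.
Via Halcyon → Windward: 68% × 55% × 38% = 14.212%.
Via Kestrel → Halcyon → Windward: 45% × 7% × 55% × 38% = 0.65835%.
Via Kestrel → Cinder → Windward: 45% × 46% × 39% × 38% = 3.06774%.
Via Solent → Pellion → Cinder → Windward: 27% × 72% × 25% × 39% × 38% = 0.720252%.
Via Kestrel → Pellion → Cinder → Windward: 45% × 14% × 25% × 39% × 38% = 0.233415%.
Total: 45% + 1.41075% + 14.212% + 0.65835% + 3.06774% + 0.720252% + 0.233415% = 65.302507%.
Rounded: 65.30%.

65.30%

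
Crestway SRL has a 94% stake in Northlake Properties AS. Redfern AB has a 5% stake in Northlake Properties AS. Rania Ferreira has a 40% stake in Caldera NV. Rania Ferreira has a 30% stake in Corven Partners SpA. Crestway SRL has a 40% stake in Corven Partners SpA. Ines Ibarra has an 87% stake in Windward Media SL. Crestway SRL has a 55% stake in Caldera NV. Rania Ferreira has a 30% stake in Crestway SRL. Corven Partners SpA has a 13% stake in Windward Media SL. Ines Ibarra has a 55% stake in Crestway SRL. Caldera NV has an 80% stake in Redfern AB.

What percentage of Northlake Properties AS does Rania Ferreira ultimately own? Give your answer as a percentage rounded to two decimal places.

30.46%

Rania reaches Northlake along 3 paths.
Via Crestway: 30% × 94% = 28.2%.
Via Crestway → Caldera → Redfern: 30% × 55% × 80% × 5% = 0.66%.
Via Caldera → Redfern: 40% × 80% × 5% = 1.6%.
Total: 28.2% + 0.66% + 1.6% = 30.46%.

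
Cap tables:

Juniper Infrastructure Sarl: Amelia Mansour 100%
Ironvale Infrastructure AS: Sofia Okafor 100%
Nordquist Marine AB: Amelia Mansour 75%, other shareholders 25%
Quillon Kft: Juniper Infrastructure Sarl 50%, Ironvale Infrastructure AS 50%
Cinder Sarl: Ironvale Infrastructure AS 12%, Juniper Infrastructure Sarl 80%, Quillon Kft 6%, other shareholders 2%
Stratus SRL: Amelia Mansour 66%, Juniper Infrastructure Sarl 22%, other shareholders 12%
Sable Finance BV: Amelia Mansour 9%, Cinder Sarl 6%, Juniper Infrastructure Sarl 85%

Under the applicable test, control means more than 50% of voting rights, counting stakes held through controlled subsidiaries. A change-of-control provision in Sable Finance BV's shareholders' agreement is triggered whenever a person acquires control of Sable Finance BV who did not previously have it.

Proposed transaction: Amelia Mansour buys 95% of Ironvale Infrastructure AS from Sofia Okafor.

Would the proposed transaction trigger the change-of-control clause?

No

The purchase adds only to Amelia's holdings (Sofia's stake shrinks), so Amelia is the only person who could newly come to control Sable.
Amelia holds 100% of Juniper, so Amelia controls Juniper.
Juniper holds 80% of Cinder, so Amelia controls Cinder.
Amelia and Cinder and Juniper together hold 9% + 6% + 85% = 100% of Sable, so Amelia controls Sable.
So Amelia already controls Sable before the transaction.
After the purchase, Amelia holds 95% of Ironvale directly, and Sofia's stake falls to 5%.
Amelia controlled Sable already, so this is not a new person acquiring control; every other person's position is unchanged or reduced.
No new person acquires control, so the clause is not triggered.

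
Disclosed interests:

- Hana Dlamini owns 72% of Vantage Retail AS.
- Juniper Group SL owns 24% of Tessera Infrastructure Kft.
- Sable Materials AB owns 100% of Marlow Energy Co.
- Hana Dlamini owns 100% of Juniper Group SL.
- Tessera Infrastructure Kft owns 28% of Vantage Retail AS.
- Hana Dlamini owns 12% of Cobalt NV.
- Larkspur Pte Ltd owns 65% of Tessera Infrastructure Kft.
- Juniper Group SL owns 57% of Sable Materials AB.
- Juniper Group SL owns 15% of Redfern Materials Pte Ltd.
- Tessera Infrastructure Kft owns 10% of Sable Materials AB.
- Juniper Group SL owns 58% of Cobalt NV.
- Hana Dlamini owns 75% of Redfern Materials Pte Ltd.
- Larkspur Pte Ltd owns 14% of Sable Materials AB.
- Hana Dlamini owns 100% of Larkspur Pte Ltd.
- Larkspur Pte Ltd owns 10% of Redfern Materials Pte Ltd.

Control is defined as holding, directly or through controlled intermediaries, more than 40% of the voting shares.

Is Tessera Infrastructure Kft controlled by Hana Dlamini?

Yes

Hana holds 100% of Juniper, so Hana controls Juniper.
Hana holds 100% of Larkspur, so Hana controls Larkspur.
Larkspur and Juniper together hold 65% + 24% = 89% of Tessera, so Hana controls Tessera.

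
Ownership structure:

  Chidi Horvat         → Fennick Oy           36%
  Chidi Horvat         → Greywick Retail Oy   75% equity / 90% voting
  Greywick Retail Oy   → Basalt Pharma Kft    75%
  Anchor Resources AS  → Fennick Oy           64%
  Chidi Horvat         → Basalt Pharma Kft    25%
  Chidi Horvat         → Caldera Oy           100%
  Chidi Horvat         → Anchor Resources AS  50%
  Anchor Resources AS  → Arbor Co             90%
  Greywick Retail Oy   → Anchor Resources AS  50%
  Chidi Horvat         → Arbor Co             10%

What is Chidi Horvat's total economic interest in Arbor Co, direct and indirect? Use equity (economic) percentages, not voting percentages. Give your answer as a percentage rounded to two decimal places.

Chidi reaches Arbor along 3 paths.
Via Greywick → Anchor: 75% × 50% × 90% = 33.75%.
Via Anchor: 50% × 90% = 45%.
Direct stake: 10% = 10%.
Total: 33.75% + 45% + 10% = 88.75%.

88.75%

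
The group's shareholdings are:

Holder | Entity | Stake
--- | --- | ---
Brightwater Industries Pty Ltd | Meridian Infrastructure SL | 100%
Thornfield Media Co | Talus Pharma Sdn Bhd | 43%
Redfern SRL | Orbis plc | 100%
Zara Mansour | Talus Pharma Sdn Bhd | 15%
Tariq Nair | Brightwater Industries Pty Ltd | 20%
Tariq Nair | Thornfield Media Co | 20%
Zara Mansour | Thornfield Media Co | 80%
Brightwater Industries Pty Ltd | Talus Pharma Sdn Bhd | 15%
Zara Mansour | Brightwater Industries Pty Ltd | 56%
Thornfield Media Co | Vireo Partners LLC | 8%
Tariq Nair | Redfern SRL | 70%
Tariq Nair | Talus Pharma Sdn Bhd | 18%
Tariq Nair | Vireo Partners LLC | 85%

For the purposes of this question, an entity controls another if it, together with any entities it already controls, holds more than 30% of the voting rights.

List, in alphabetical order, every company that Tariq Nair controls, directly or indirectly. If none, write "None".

Tariq holds 70% of Redfern, so Tariq controls Redfern.
Redfern holds 100% of Orbis, so Tariq controls Orbis.
Tariq holds 85% of Vireo, so Tariq controls Vireo.
No other company's threshold is met.

Orbis plc, Redfern SRL, Vireo Partners LLC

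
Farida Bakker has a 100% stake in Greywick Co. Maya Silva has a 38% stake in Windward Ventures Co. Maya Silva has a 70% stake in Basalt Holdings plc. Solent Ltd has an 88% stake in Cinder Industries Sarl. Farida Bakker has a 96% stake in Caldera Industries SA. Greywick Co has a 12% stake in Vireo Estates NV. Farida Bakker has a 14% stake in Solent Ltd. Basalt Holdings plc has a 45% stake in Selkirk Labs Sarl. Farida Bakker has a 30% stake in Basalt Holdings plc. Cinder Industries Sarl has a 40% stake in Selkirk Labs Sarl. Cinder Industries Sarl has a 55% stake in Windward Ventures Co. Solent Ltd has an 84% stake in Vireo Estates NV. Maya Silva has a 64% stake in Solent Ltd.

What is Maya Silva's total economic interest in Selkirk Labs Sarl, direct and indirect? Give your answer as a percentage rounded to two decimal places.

54.03%

Maya reaches Selkirk along 2 paths.
Via Solent → Cinder: 64% × 88% × 40% = 22.528%.
Via Basalt: 70% × 45% = 31.5%.
Total: 22.528% + 31.5% = 54.028%.
Rounded: 54.03%.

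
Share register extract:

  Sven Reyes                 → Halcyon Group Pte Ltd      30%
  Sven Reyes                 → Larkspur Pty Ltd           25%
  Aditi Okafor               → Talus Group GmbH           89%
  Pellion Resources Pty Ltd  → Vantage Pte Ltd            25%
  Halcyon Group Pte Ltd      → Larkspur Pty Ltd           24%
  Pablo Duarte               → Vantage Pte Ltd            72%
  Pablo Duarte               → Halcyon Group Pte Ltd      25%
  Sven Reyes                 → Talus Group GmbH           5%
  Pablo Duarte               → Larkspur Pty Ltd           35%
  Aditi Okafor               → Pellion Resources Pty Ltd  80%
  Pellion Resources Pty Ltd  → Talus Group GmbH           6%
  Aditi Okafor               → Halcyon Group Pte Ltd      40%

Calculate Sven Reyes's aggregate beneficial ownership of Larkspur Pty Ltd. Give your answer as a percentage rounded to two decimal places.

Sven reaches Larkspur along 2 paths.
Direct stake: 25% = 25%.
Via Halcyon: 30% × 24% = 7.2%.
Total: 25% + 7.2% = 32.2%.
Rounded: 32.20%.

32.20%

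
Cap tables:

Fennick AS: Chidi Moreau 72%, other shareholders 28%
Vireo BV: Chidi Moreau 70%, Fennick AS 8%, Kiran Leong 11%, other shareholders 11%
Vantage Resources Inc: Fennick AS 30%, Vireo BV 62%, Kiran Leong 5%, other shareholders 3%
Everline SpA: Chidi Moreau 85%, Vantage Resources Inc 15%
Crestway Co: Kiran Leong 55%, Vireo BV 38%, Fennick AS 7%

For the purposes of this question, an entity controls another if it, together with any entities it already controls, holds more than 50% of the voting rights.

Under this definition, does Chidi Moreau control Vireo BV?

Chidi holds 72% of Fennick, so Chidi controls Fennick.
Chidi and Fennick together hold 70% + 8% = 78% of Vireo, so Chidi controls Vireo.

Yes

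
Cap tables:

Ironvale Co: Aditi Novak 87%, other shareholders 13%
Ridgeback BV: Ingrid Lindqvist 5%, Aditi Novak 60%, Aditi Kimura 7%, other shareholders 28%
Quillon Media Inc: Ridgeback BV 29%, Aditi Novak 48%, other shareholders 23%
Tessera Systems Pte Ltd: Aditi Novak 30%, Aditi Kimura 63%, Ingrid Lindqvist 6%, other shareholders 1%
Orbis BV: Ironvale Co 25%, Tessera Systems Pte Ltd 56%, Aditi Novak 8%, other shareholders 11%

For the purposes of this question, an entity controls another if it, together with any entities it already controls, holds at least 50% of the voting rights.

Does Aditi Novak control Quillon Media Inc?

Yes

Aditi Novak holds 60% of Ridgeback, so Aditi Novak controls Ridgeback.
Ridgeback and Aditi Novak together hold 29% + 48% = 77% of Quillon, so Aditi Novak controls Quillon.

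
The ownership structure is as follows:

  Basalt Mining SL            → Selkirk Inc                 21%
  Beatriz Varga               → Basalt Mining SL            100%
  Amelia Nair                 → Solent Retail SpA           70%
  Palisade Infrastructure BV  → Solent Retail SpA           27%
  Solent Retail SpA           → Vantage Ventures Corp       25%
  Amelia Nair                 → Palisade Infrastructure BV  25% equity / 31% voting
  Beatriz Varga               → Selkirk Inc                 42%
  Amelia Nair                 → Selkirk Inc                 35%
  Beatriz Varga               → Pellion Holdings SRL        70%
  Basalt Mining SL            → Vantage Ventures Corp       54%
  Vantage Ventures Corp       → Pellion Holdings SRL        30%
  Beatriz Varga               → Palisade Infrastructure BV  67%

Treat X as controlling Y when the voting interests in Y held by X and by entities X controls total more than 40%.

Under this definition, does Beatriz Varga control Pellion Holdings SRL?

Beatriz holds 100% of Basalt, so Beatriz controls Basalt.
Basalt holds 54% of Vantage, so Beatriz controls Vantage.
Beatriz and Vantage together hold 70% + 30% = 100% of Pellion, so Beatriz controls Pellion.

Yes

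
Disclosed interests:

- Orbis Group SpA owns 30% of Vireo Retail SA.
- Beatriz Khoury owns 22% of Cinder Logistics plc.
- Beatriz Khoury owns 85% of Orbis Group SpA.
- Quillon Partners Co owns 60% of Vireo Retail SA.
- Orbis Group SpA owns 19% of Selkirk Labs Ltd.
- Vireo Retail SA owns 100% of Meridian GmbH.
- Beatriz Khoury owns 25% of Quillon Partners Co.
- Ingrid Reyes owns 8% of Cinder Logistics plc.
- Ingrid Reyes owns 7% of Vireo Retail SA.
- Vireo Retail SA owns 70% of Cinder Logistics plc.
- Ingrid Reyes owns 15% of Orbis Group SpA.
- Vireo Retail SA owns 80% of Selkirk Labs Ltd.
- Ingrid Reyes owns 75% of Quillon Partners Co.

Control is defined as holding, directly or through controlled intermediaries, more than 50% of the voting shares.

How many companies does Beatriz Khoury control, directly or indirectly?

Beatriz holds 85% of Orbis, so Beatriz controls Orbis.
No other company's threshold is met.
Beatriz controls 1 company.

1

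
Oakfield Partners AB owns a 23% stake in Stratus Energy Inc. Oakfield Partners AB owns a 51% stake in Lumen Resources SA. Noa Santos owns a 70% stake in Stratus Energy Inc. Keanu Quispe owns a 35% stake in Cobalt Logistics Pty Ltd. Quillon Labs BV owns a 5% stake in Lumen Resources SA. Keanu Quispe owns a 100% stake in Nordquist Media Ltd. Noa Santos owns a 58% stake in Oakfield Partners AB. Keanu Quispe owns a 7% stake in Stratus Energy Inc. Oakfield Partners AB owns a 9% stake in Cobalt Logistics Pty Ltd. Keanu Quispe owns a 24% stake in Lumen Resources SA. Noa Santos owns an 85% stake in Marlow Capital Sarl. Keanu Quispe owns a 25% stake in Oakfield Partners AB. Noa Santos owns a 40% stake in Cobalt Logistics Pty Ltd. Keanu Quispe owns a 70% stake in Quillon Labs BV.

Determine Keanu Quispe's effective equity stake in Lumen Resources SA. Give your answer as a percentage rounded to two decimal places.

Keanu reaches Lumen along 3 paths.
Direct stake: 24% = 24%.
Via Quillon: 70% × 5% = 3.5%.
Via Oakfield: 25% × 51% = 12.75%.
Total: 24% + 3.5% + 12.75% = 40.25%.

40.25%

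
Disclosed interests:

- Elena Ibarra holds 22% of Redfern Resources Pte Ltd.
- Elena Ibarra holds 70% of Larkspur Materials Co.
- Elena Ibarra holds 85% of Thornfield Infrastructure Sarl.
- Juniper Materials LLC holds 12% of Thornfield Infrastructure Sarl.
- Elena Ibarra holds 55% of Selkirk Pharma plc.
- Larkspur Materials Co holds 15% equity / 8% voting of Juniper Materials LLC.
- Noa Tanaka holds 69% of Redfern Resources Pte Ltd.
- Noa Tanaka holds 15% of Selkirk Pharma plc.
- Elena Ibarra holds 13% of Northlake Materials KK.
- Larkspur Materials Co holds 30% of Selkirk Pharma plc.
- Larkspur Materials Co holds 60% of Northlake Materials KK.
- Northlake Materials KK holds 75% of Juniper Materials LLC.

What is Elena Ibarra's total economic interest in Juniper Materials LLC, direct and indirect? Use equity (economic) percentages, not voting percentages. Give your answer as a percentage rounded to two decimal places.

Elena reaches Juniper along 3 paths.
Via Northlake: 13% × 75% = 9.75%.
Via Larkspur → Northlake: 70% × 60% × 75% = 31.5%.
Via Larkspur: 70% × 15% = 10.5%.
Total: 9.75% + 31.5% + 10.5% = 51.75%.

51.75%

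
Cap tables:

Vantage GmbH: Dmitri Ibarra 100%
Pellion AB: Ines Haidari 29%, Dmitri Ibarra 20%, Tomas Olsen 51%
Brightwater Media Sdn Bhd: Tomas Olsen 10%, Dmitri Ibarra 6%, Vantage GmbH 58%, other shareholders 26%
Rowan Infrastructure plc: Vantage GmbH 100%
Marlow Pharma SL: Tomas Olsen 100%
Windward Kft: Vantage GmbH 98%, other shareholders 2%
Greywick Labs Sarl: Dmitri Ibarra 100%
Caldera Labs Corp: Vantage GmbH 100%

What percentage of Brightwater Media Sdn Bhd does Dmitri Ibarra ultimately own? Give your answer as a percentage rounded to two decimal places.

Dmitri reaches Brightwater along 2 paths.
Direct stake: 6% = 6%.
Via Vantage: 100% × 58% = 58%.
Total: 6% + 58% = 64%.
Rounded: 64.00%.

64.00%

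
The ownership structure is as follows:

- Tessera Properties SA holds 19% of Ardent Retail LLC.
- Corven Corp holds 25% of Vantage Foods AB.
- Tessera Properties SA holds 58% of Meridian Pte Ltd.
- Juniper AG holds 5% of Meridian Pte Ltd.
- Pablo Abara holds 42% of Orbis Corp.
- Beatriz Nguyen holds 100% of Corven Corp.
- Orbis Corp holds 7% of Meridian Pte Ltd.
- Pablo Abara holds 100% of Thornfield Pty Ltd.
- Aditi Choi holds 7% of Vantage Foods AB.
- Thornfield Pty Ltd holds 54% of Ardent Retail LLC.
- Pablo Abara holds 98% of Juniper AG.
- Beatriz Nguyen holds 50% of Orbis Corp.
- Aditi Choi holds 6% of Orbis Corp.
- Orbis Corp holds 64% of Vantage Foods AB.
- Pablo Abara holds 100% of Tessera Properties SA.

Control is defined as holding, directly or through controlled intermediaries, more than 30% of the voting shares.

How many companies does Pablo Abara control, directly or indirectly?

7

Pablo holds 98% of Juniper, so Pablo controls Juniper.
Pablo holds 42% of Orbis, so Pablo controls Orbis.
Pablo holds 100% of Thornfield, so Pablo controls Thornfield.
Pablo holds 100% of Tessera, so Pablo controls Tessera.
Juniper and Orbis and Tessera together hold 5% + 7% + 58% = 70% of Meridian, so Pablo controls Meridian.
Thornfield and Tessera together hold 54% + 19% = 73% of Ardent, so Pablo controls Ardent.
Orbis holds 64% of Vantage, so Pablo controls Vantage.
No other company's threshold is met.
Pablo controls 7 companies.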